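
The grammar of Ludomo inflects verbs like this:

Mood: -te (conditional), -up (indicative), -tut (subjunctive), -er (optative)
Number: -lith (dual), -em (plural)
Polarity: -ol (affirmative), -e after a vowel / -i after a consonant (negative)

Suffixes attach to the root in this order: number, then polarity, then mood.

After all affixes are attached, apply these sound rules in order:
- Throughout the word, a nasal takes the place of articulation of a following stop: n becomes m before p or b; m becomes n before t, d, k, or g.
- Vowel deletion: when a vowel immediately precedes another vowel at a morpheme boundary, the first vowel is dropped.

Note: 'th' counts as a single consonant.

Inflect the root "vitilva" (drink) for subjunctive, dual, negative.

Attach number dual -lith → vitilvalith.
Attach polarity negative -i (after consonant 'th') → vitilvalithi.
Attach mood subjunctive -tut → vitilvalithitut.
Nasal assimilation: no change.
Vowel deletion: no change.

vitilvalithitut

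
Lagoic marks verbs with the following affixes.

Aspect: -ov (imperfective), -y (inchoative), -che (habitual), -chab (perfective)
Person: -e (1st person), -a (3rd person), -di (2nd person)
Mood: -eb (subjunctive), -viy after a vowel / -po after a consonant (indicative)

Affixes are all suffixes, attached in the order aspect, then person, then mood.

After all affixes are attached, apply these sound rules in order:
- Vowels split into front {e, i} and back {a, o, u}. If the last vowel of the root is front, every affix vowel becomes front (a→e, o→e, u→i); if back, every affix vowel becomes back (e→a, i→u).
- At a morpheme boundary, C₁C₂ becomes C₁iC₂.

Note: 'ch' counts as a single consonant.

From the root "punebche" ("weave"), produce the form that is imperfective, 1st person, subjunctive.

Attach aspect imperfective -ov → punebcheov.
Attach person 1st person -e → punebcheove.
Attach mood subjunctive -eb → punebcheoveeb.
Apply vowel harmony: punebcheoveeb → punebcheeveeb.
Epenthesis: no change.

punebcheeveeb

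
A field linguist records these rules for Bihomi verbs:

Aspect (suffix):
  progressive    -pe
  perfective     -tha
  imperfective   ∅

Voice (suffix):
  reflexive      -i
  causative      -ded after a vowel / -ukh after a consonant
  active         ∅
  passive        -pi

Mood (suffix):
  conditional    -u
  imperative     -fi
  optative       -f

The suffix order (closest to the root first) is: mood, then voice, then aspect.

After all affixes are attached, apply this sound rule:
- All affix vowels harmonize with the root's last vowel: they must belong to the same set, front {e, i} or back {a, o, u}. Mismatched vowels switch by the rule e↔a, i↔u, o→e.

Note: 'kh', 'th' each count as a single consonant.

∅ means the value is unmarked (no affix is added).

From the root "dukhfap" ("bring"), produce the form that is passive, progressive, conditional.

Attach mood conditional -u → dukhfapu.
Attach voice passive -pi → dukhfapupi.
Attach aspect progressive -pe → dukhfapupipe.
Apply vowel harmony: dukhfapupipe → dukhfapupupa.

dukhfapupupa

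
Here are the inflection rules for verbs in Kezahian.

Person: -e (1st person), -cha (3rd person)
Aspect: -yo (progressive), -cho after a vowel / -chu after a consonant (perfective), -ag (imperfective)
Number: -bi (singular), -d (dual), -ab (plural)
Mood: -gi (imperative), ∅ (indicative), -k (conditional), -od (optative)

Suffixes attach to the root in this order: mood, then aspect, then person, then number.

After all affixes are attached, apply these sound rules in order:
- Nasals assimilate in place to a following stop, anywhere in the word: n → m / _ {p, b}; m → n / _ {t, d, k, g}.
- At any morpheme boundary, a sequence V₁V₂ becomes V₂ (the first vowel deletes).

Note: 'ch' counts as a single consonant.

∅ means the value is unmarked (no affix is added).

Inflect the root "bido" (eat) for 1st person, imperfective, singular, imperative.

Attach mood imperative -gi → bidogi.
Attach aspect imperfective -ag → bidogiag.
Attach person 1st person -e → bidogiage.
Attach number singular -bi → bidogiagebi.
Nasal assimilation: no change.
Apply vowel deletion: bidogiagebi → bidogagebi.

bidogagebi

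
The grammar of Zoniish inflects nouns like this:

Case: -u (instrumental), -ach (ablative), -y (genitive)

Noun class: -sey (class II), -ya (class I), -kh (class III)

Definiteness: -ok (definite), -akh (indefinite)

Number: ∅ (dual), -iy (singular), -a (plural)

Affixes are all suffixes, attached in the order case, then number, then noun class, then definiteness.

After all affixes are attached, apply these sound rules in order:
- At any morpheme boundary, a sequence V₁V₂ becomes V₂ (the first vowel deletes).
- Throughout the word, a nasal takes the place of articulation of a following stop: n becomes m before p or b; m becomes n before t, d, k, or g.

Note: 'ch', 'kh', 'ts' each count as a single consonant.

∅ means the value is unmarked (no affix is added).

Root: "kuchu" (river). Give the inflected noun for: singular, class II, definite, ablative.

kuchachiyseyok

Attach case ablative -ach → kuchuach.
Attach number singular -iy → kuchuachiy.
Attach noun class class II -sey → kuchuachiysey.
Attach definiteness definite -ok → kuchuachiyseyok.
Apply vowel deletion: kuchuachiyseyok → kuchachiyseyok.
Nasal assimilation: no change.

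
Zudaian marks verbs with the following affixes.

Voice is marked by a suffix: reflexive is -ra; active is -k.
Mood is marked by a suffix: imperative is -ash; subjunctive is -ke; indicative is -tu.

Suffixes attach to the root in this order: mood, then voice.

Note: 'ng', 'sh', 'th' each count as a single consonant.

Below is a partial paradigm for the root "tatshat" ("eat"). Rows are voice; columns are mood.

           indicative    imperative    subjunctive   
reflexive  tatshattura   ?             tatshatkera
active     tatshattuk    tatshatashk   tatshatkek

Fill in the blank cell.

tatshatashra

Attach mood imperative -ash → tatshatash.
Attach voice reflexive -ra → tatshatashra.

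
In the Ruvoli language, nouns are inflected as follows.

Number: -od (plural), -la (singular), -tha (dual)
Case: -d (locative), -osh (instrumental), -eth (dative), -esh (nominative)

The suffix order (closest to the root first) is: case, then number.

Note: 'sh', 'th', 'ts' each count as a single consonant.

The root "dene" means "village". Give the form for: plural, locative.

Attach case locative -d → dened.
Attach number plural -od → denedod.

denedod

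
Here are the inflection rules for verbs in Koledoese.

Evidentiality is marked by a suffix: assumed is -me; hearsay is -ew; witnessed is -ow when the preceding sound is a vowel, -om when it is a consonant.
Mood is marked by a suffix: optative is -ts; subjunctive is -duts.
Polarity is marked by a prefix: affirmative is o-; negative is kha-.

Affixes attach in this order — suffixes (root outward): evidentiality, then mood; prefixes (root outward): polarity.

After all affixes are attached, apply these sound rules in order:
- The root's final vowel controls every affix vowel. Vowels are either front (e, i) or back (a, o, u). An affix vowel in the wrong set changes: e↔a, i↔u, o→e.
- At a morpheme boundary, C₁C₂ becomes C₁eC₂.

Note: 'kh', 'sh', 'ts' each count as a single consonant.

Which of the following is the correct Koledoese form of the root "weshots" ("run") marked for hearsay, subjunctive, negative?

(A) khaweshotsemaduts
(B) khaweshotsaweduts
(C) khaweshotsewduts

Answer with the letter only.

B

Attach evidentiality hearsay -ew → weshotsew.
Attach mood subjunctive -duts → weshotsewduts.
Attach polarity negative kha- → khaweshotsewduts.
Apply vowel harmony: khaweshotsewduts → khaweshotsawduts.
Apply epenthesis: khaweshotsawduts → khaweshotsaweduts.
So the correct form is khaweshotsaweduts, option (B).
(A) khaweshotsemaduts is wrong: it uses assumed instead of hearsay for evidentiality.
(C) khaweshotsewduts is wrong: it fails to apply the sound rule(s).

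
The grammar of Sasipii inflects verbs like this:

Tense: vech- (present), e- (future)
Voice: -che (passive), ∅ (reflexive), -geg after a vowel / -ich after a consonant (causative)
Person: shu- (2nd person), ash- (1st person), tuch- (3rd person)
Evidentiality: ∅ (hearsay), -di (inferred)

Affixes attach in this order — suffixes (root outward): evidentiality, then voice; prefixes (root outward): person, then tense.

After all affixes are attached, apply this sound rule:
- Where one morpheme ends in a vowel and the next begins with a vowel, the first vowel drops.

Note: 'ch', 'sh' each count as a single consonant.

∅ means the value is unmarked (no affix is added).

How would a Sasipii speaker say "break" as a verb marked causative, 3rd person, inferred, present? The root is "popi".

Attach evidentiality inferred -di → popidi.
Attach person 3rd person tuch- → tuchpopidi.
Attach voice causative -geg (after vowel 'i') → tuchpopidigeg.
Attach tense present vech- → vechtuchpopidigeg.
Vowel deletion: no change.

vechtuchpopidigeg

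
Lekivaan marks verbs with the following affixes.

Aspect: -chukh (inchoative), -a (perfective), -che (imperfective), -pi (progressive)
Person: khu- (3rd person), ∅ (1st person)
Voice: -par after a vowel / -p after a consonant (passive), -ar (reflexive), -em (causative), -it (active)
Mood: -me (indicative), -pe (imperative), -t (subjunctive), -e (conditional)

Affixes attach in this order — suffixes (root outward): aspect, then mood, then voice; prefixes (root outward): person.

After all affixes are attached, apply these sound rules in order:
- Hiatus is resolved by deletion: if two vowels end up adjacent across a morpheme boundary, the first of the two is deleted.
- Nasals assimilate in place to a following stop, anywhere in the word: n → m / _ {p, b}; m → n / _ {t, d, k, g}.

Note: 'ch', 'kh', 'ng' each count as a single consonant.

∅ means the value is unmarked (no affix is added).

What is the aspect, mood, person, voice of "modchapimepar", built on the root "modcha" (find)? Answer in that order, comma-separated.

Segment: modcha-pi-me-par.
aspect: -pi → progressive.
mood: -me → indicative.
person: ∅ → 1st person.
voice: -par/p → passive.

progressive, indicative, 1st person, passive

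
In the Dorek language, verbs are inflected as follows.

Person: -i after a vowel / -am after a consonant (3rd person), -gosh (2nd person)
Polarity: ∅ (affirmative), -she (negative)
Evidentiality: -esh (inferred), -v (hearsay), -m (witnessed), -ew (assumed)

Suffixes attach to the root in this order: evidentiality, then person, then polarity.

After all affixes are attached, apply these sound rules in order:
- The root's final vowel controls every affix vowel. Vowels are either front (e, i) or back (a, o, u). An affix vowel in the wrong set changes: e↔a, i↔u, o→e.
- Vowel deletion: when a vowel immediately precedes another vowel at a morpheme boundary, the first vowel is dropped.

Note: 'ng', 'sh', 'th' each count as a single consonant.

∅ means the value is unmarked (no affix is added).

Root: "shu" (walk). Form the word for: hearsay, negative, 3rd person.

shuvamsha

Attach evidentiality hearsay -v → shuv.
Attach person 3rd person -am (after consonant 'v') → shuvam.
Attach polarity negative -she → shuvamshe.
Apply vowel harmony: shuvamshe → shuvamsha.
Vowel deletion: no change.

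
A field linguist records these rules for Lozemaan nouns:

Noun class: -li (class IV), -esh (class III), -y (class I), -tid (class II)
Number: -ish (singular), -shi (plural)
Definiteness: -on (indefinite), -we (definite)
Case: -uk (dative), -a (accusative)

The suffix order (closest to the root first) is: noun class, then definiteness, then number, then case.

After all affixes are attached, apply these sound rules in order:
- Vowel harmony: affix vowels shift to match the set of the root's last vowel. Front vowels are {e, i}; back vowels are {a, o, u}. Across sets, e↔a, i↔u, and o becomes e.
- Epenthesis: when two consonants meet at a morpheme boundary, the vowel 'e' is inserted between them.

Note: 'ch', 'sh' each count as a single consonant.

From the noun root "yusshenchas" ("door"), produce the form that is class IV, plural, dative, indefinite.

yusshenchaseluoneshuuk

Attach noun class class IV -li → yusshenchasli.
Attach definiteness indefinite -on → yusshenchaslion.
Attach number plural -shi → yusshenchaslionshi.
Attach case dative -uk → yusshenchaslionshiuk.
Apply vowel harmony: yusshenchaslionshiuk → yusshenchasluonshuuk.
Apply epenthesis: yusshenchasluonshuuk → yusshenchaseluoneshuuk.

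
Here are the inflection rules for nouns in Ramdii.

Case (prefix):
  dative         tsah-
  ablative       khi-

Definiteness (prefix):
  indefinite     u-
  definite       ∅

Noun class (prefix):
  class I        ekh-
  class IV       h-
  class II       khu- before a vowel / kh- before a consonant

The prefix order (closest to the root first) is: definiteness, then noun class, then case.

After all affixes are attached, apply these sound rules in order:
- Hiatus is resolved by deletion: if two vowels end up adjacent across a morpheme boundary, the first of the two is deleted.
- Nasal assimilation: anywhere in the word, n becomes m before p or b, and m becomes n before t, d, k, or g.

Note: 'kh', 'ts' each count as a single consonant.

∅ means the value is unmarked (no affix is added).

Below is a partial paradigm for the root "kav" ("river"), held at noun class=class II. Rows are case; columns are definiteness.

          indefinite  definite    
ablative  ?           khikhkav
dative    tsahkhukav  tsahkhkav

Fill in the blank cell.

Attach definiteness indefinite u- → ukav.
Attach noun class class II khu- (before vowel 'u') → khuukav.
Attach case ablative khi- → khikhuukav.
Apply vowel deletion: khikhuukav → khikhukav.
Nasal assimilation: no change.

khikhukav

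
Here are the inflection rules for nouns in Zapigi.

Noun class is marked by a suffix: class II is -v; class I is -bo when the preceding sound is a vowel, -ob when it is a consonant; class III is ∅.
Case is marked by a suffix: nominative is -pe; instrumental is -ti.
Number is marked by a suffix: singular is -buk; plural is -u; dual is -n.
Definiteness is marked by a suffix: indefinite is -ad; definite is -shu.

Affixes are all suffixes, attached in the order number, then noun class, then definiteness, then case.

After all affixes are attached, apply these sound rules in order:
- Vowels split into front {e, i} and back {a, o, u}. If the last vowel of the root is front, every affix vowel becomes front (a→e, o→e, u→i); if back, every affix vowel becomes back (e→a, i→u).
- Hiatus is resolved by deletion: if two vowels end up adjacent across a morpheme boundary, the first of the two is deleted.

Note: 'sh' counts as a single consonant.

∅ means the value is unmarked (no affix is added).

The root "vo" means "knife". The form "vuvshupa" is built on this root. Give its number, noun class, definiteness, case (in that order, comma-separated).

plural, class II, definite, nominative

Segment: vo-u-v-shu-pe.
number: -u → plural.
noun class: -v → class II.
definiteness: -shu → definite.
case: -pe → nominative.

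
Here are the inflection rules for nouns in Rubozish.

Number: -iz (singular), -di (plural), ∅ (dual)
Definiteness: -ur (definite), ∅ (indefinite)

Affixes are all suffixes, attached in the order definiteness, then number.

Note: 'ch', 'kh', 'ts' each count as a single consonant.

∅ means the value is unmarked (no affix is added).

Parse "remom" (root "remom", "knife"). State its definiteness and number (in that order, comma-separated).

indefinite, dual

Segment: remom.
definiteness: ∅ → indefinite.
number: ∅ → dual.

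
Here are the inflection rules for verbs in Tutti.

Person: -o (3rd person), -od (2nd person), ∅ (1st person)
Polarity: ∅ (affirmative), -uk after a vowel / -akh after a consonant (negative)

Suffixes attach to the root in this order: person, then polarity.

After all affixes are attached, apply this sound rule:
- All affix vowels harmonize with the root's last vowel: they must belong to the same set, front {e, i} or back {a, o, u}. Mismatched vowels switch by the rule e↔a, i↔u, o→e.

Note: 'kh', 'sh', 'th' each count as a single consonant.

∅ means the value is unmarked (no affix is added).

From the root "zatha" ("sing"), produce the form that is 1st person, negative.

zathauk

person = 1st person: zero marking, form stays zatha.
Attach polarity negative -uk (after vowel 'a') → zathauk.
Vowel harmony: no change.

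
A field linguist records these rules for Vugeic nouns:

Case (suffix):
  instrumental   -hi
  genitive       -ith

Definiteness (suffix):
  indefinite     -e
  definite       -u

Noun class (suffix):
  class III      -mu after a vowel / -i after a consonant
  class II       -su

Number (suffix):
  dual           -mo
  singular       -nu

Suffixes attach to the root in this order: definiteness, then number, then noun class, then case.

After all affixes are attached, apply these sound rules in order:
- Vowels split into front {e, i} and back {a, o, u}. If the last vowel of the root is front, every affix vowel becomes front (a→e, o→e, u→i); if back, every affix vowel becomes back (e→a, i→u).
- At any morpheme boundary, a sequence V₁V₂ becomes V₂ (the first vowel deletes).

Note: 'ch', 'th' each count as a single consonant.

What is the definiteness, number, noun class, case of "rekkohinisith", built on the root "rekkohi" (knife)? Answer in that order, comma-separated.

definite, singular, class II, genitive

Segment: rekkohi-u-nu-su-ith.
definiteness: -u → definite.
number: -nu → singular.
noun class: -su → class II.
case: -ith → genitive.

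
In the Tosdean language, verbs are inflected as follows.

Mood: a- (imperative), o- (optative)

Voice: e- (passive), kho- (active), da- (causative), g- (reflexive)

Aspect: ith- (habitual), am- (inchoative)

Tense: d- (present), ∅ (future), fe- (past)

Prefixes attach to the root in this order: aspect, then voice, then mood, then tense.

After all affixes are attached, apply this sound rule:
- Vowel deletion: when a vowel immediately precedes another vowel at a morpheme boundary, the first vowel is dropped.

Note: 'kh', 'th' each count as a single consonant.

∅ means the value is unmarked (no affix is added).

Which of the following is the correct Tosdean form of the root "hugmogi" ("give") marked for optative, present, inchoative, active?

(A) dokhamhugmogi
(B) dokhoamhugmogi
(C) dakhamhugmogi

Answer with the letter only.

Attach aspect inchoative am- → amhugmogi.
Attach voice active kho- → khoamhugmogi.
Attach mood optative o- → okhoamhugmogi.
Attach tense present d- → dokhoamhugmogi.
Apply vowel deletion: dokhoamhugmogi → dokhamhugmogi.
So the correct form is dokhamhugmogi, option (A).
(C) dakhamhugmogi is wrong: it uses imperative instead of optative for mood.
(B) dokhoamhugmogi is wrong: it fails to apply the sound rule(s).

A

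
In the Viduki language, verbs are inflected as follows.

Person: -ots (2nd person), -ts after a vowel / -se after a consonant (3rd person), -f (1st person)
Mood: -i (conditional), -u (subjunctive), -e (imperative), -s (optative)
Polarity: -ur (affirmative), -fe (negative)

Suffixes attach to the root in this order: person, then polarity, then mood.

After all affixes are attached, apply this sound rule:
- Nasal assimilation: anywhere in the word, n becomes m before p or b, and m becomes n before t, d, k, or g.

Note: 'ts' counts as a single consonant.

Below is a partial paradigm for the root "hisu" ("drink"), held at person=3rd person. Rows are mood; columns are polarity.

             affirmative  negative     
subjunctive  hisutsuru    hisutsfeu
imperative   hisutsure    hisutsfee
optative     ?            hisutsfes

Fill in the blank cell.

hisutsurs

Attach person 3rd person -ts (after vowel 'u') → hisuts.
Attach polarity affirmative -ur → hisutsur.
Attach mood optative -s → hisutsurs.
Nasal assimilation: no change.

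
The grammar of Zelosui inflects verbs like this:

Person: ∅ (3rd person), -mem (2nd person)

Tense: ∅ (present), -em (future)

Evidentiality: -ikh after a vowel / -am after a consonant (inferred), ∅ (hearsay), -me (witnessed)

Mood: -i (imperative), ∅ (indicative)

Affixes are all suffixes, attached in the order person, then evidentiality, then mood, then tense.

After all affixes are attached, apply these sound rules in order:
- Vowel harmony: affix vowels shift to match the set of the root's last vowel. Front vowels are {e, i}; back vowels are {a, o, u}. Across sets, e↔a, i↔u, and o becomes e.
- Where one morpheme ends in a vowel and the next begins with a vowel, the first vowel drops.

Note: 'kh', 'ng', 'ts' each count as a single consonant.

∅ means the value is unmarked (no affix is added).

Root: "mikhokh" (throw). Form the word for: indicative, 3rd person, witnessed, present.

person = 3rd person: zero marking, form stays mikhokh.
Attach evidentiality witnessed -me → mikhokhme.
mood = indicative: zero marking, form stays mikhokhme.
tense = present: zero marking, form stays mikhokhme.
Apply vowel harmony: mikhokhme → mikhokhma.
Vowel deletion: no change.

mikhokhma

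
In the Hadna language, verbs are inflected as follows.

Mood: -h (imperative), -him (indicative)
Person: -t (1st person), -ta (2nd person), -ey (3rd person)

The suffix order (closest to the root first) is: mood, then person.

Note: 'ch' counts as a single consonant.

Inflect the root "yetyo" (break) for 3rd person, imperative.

yetyohey

Attach mood imperative -h → yetyoh.
Attach person 3rd person -ey → yetyohey.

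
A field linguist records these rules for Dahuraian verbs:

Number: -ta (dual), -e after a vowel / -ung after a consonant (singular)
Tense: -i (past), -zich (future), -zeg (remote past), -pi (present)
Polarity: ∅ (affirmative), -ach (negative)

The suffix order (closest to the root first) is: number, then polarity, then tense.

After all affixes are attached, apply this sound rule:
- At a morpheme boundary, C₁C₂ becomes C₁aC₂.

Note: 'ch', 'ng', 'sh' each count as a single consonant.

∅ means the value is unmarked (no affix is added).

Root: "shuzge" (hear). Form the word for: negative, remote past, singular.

shuzgeeachazeg

Attach number singular -e (after vowel 'e') → shuzgee.
Attach polarity negative -ach → shuzgeeach.
Attach tense remote past -zeg → shuzgeeachzeg.
Apply epenthesis: shuzgeeachzeg → shuzgeeachazeg.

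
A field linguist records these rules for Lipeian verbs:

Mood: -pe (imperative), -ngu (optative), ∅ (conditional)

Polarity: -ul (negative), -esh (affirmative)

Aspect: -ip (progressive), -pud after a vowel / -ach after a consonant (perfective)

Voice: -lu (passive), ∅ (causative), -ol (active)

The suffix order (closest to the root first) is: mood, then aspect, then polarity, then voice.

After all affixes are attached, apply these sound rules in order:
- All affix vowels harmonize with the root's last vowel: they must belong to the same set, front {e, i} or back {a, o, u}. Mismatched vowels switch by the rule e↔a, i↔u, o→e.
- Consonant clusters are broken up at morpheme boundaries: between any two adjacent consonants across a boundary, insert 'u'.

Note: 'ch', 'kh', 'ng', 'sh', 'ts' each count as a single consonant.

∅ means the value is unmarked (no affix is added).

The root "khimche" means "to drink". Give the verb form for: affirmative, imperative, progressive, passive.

khimchepeipeshuli

Attach mood imperative -pe → khimchepe.
Attach aspect progressive -ip → khimchepeip.
Attach polarity affirmative -esh → khimchepeipesh.
Attach voice passive -lu → khimchepeipeshlu.
Apply vowel harmony: khimchepeipeshlu → khimchepeipeshli.
Apply epenthesis: khimchepeipeshli → khimchepeipeshuli.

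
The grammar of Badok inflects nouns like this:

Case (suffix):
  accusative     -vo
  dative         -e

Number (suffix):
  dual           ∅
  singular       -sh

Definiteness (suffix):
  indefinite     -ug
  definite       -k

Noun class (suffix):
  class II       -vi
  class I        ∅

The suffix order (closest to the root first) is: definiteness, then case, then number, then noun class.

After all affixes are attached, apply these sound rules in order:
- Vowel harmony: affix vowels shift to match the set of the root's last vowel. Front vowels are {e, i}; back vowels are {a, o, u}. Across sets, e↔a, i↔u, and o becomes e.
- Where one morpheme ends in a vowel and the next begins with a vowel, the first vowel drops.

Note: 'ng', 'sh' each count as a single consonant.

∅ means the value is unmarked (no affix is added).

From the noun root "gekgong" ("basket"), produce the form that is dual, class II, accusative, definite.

gekgongkvovu

Attach definiteness definite -k → gekgongk.
Attach case accusative -vo → gekgongkvo.
number = dual: zero marking, form stays gekgongkvo.
Attach noun class class II -vi → gekgongkvovi.
Apply vowel harmony: gekgongkvovi → gekgongkvovu.
Vowel deletion: no change.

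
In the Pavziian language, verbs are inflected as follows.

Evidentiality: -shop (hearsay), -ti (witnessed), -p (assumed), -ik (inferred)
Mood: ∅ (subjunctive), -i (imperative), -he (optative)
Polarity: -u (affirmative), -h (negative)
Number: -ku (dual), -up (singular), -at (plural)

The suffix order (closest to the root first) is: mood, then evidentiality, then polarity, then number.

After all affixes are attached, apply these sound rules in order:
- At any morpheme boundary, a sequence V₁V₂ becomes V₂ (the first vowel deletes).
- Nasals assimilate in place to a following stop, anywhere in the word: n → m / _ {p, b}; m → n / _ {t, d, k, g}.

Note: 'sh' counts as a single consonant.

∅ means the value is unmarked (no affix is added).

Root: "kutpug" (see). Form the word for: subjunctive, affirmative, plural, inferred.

mood = subjunctive: zero marking, form stays kutpug.
Attach evidentiality inferred -ik → kutpugik.
Attach polarity affirmative -u → kutpugiku.
Attach number plural -at → kutpugikuat.
Apply vowel deletion: kutpugikuat → kutpugikat.
Nasal assimilation: no change.

kutpugikat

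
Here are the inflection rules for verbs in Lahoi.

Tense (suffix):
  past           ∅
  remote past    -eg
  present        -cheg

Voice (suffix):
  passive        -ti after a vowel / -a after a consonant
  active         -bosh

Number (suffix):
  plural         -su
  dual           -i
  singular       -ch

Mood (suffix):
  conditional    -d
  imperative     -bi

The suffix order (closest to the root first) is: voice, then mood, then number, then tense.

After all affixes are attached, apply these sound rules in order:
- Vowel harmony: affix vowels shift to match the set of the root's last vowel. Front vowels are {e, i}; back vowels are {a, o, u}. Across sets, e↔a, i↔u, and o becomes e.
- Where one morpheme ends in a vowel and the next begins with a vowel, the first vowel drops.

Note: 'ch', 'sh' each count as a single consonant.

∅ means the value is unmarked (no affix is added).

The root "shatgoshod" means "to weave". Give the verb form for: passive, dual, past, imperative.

Attach voice passive -a (after consonant 'd') → shatgoshoda.
Attach mood imperative -bi → shatgoshodabi.
Attach number dual -i → shatgoshodabii.
tense = past: zero marking, form stays shatgoshodabii.
Apply vowel harmony: shatgoshodabii → shatgoshodabuu.
Apply vowel deletion: shatgoshodabuu → shatgoshodabu.

shatgoshodabu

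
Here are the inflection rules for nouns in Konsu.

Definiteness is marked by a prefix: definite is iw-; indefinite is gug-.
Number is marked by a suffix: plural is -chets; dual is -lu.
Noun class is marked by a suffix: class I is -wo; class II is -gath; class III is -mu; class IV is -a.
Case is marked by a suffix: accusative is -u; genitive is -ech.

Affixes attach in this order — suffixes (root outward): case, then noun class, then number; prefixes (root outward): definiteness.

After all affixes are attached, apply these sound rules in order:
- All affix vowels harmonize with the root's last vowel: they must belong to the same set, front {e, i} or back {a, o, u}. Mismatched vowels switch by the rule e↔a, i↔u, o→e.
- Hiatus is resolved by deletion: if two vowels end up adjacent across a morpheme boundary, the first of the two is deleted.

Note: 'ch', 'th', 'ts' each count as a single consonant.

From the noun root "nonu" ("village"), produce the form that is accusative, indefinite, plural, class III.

Attach case accusative -u → nonuu.
Attach noun class class III -mu → nonuumu.
Attach number plural -chets → nonuumuchets.
Attach definiteness indefinite gug- → gugnonuumuchets.
Apply vowel harmony: gugnonuumuchets → gugnonuumuchats.
Apply vowel deletion: gugnonuumuchats → gugnonumuchats.

gugnonumuchats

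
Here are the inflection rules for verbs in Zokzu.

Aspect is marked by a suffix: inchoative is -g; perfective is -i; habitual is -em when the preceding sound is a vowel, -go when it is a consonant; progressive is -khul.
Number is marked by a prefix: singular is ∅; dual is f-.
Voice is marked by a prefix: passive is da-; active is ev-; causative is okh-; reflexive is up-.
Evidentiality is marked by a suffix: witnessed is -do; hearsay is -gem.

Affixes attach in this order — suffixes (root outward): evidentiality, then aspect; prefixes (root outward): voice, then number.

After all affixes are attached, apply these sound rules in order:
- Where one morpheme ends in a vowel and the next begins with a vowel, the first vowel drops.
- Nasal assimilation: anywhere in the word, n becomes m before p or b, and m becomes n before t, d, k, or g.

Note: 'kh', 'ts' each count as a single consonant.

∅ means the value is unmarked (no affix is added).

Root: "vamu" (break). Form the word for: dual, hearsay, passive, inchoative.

fdavamugeng

Attach voice passive da- → davamu.
Attach number dual f- → fdavamu.
Attach evidentiality hearsay -gem → fdavamugem.
Attach aspect inchoative -g → fdavamugemg.
Vowel deletion: no change.
Apply nasal assimilation: fdavamugemg → fdavamugeng.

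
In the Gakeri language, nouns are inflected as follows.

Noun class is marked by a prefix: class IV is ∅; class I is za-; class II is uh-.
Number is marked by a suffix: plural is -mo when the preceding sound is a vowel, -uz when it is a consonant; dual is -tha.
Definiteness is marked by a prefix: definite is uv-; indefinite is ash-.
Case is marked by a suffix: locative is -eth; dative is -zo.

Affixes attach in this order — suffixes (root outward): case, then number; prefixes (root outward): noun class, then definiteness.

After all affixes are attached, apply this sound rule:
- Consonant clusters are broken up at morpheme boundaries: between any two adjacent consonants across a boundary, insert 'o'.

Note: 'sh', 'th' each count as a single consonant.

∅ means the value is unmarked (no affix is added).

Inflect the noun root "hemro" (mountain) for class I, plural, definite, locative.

uvozahemroethuz

Attach noun class class I za- → zahemro.
Attach case locative -eth → zahemroeth.
Attach definiteness definite uv- → uvzahemroeth.
Attach number plural -uz (after consonant 'th') → uvzahemroethuz.
Apply epenthesis: uvzahemroethuz → uvozahemroethuz.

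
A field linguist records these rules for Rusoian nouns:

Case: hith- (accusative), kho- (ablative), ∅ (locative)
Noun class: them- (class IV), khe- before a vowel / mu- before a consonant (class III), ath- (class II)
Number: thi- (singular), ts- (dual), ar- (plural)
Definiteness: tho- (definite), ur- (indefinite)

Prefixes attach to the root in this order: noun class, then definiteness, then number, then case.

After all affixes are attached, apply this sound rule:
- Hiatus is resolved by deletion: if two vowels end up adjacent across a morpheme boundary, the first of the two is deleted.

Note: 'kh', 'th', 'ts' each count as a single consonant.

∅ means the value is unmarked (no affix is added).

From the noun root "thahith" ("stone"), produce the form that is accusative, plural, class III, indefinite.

Attach noun class class III mu- (before consonant 'th') → muthahith.
Attach definiteness indefinite ur- → urmuthahith.
Attach number plural ar- → arurmuthahith.
Attach case accusative hith- → hitharurmuthahith.
Vowel deletion: no change.

hitharurmuthahith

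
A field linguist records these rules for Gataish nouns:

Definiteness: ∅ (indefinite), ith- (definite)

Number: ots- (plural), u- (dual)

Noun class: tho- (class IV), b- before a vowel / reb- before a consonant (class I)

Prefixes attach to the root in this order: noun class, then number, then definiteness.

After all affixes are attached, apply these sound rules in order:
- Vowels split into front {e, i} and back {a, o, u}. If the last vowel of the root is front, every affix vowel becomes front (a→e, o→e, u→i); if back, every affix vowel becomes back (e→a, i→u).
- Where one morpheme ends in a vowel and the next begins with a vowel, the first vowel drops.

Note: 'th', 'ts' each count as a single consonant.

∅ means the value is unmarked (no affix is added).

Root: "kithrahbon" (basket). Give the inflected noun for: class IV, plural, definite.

uthotsthokithrahbon

Attach noun class class IV tho- → thokithrahbon.
Attach number plural ots- → otsthokithrahbon.
Attach definiteness definite ith- → ithotsthokithrahbon.
Apply vowel harmony: ithotsthokithrahbon → uthotsthokithrahbon.
Vowel deletion: no change.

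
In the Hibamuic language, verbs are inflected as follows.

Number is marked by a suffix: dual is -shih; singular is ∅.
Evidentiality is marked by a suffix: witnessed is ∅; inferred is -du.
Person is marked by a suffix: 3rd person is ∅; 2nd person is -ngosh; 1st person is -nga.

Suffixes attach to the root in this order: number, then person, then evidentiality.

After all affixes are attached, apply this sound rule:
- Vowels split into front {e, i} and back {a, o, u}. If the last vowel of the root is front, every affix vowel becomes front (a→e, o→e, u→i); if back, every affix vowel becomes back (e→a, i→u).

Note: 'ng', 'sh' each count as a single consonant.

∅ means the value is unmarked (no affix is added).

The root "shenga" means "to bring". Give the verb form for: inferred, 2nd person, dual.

shengashuhngoshdu

Attach number dual -shih → shengashih.
Attach person 2nd person -ngosh → shengashihngosh.
Attach evidentiality inferred -du → shengashihngoshdu.
Apply vowel harmony: shengashihngoshdu → shengashuhngoshdu.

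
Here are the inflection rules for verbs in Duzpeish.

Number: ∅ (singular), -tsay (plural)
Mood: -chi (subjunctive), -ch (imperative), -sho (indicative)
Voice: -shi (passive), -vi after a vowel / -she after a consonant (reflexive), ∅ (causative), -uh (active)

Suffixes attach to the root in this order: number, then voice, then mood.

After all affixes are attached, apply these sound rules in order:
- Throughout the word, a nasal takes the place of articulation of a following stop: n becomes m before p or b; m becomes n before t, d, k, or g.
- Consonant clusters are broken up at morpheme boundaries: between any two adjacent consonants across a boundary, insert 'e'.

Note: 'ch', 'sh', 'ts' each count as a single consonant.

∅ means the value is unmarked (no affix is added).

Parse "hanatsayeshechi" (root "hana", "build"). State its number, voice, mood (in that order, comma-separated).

plural, reflexive, subjunctive

Segment: hana-tsay-she-chi.
number: -tsay → plural.
voice: -vi/she → reflexive.
mood: -chi → subjunctive.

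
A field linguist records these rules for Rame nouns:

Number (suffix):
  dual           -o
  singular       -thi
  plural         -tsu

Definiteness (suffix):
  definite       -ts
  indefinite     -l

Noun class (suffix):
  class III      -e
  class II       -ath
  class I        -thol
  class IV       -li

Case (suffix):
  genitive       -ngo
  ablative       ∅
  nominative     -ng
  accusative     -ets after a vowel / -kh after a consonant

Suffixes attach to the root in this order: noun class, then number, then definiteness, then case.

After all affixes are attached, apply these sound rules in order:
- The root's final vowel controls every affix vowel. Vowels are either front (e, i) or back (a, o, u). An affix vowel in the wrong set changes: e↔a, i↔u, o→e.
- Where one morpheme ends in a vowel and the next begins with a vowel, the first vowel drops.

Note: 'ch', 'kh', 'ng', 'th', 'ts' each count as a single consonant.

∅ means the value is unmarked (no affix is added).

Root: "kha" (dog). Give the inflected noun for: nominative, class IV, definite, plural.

Attach noun class class IV -li → khali.
Attach number plural -tsu → khalitsu.
Attach definiteness definite -ts → khalitsuts.
Attach case nominative -ng → khalitsutsng.
Apply vowel harmony: khalitsutsng → khalutsutsng.
Vowel deletion: no change.

khalutsutsng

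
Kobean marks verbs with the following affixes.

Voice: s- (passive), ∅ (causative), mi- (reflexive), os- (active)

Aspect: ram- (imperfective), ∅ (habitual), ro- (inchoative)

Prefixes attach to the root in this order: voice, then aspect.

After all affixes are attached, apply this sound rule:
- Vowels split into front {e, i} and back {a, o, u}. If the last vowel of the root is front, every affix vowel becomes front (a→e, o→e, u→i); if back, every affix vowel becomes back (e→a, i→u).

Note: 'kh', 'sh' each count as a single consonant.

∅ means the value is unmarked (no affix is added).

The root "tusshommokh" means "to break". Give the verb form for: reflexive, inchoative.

romutusshommokh

Attach voice reflexive mi- → mitusshommokh.
Attach aspect inchoative ro- → romitusshommokh.
Apply vowel harmony: romitusshommokh → romutusshommokh.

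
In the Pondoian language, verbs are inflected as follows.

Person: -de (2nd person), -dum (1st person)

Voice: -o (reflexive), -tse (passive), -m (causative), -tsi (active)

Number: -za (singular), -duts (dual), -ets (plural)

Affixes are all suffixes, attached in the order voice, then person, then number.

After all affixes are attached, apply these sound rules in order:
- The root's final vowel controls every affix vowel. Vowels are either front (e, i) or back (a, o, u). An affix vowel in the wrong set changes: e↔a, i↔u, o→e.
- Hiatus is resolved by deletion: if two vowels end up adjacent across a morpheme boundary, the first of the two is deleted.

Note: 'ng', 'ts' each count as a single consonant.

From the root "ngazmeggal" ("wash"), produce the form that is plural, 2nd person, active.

ngazmeggaltsudats

Attach voice active -tsi → ngazmeggaltsi.
Attach person 2nd person -de → ngazmeggaltside.
Attach number plural -ets → ngazmeggaltsideets.
Apply vowel harmony: ngazmeggaltsideets → ngazmeggaltsudaats.
Apply vowel deletion: ngazmeggaltsudaats → ngazmeggaltsudats.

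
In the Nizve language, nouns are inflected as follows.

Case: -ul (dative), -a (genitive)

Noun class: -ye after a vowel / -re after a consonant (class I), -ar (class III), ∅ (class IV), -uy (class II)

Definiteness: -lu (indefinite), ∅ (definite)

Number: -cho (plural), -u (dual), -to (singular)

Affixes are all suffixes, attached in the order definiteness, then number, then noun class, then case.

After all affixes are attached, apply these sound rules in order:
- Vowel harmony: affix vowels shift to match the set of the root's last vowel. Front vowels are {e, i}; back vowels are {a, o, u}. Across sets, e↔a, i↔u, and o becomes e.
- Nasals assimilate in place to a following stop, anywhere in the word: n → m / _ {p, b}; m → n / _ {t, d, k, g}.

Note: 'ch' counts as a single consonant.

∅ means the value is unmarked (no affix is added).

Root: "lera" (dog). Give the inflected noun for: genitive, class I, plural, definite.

lerachoyaa

definiteness = definite: zero marking, form stays lera.
Attach number plural -cho → leracho.
Attach noun class class I -ye (after vowel 'o') → lerachoye.
Attach case genitive -a → lerachoyea.
Apply vowel harmony: lerachoyea → lerachoyaa.
Nasal assimilation: no change.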